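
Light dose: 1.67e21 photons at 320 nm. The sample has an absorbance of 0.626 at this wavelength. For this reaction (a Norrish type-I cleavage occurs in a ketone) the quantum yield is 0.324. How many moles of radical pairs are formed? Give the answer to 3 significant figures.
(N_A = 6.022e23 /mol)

6.86e-4 mol

Moles of photons: 1.67e21 / 6.022e23 = 0.002773 mol.
Fraction absorbed: 1 − 10^(−0.626) = 0.7634.
Photons absorbed: 0.7634 × 0.002773 = 0.002117 mol.
Product: Φ × n_abs = 0.324 × 0.002117 = 6.859e-4 mol.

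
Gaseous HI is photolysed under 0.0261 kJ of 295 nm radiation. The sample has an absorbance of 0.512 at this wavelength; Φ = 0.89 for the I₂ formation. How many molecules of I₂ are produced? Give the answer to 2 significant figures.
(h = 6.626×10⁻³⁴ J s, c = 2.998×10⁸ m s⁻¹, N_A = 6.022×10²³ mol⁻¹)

Photon energy at 295 nm: hc/λ = (6.626×10⁻³⁴)(2.998×10⁸)/(295×10⁻⁹) = 6.734×10⁻¹⁹ J.
Incident energy: 0.0261 kJ = 26.1 J.
Photons incident: 26.1 / 6.734×10⁻¹⁹ = 3.876×10¹⁹, i.e. 3.876×10¹⁹/6.022×10²³ = 6.436×10⁻⁵ mol.
Fraction absorbed: 1 − 10^(−0.512) = 0.6924.
Photons absorbed: 0.6924 × 6.436×10⁻⁵ = 4.456×10⁻⁵ mol.
Product: Φ × n_abs = 0.89 × 4.456×10⁻⁵ = 3.966×10⁻⁵ mol.
As a count: 3.966×10⁻⁵ × 6.022×10²³ = 2.4×10¹⁹.

2.4×10¹⁹ molecules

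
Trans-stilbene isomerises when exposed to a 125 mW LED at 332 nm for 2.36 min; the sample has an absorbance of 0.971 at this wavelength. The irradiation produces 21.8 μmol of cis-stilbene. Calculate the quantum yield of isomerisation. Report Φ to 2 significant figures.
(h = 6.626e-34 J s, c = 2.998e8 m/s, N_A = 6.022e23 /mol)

Φ = 0.50

Product: 21.8 μmol = 2.18e-5 mol.
Photon energy at 332 nm: hc/λ = (6.626e-34)(2.998e8)/(332e-9) = 5.983e-19 J.
Energy delivered: (125 mW)(141.6 s) = 17.70 J.
Photons incident: 17.70 / 5.983e-19 = 2.958e19, i.e. 2.958e19/6.022e23 = 4.912e-5 mol.
Fraction absorbed: 1 − 10^(−0.971) = 0.8931.
Photons absorbed: 0.8931 × 4.912e-5 = 4.387e-5 mol.
Φ = 2.18e-5 mol / 4.387e-5 mol photons = 0.50.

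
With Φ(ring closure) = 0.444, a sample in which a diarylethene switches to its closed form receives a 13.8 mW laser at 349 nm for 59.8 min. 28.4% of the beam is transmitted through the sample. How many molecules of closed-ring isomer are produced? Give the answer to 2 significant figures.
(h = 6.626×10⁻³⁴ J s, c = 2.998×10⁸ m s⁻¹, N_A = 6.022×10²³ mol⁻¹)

2.8×10¹⁹ molecules

Photon energy at 349 nm: hc/λ = (6.626×10⁻³⁴)(2.998×10⁸)/(349×10⁻⁹) = 5.692×10⁻¹⁹ J.
Energy delivered: (13.8 mW)(3588 s) = 49.51 J.
Photons incident: 49.51 / 5.692×10⁻¹⁹ = 8.698×10¹⁹, i.e. 8.698×10¹⁹/6.022×10²³ = 1.444×10⁻⁴ mol.
Fraction absorbed: 1 − 28.4/100 = 0.7160.
Photons absorbed: 0.7160 × 1.444×10⁻⁴ = 1.034×10⁻⁴ mol.
Product: Φ × n_abs = 0.444 × 1.034×10⁻⁴ = 4.591×10⁻⁵ mol.
As a count: 4.591×10⁻⁵ × 6.022×10²³ = 2.8×10¹⁹.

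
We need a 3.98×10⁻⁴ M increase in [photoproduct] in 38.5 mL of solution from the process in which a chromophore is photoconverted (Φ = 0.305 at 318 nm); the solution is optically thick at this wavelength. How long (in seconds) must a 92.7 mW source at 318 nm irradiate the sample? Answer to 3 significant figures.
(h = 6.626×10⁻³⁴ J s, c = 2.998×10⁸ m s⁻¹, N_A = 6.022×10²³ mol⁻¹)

t ≈ 204 s

Product: (3.98×10⁻⁴ M)(0.0385 L) = 1.532×10⁻⁵ mol.
Photons that must be absorbed: 1.532×10⁻⁵ / 0.305 = 5.023×10⁻⁵ mol.
Photon energy: hc/λ = 6.247×10⁻¹⁹ J; per mole, 3.762×10⁵ J mol⁻¹.
Energy required: 5.023×10⁻⁵ × 3.762×10⁵ = 18.90 J.
Time: 18.90 J / 0.0927 W = 204 s.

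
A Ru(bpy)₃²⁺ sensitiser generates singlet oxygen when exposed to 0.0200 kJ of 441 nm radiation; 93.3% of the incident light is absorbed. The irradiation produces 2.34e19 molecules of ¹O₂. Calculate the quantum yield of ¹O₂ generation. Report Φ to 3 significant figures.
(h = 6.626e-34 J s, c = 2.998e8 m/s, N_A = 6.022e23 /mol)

Φ = 0.565

Product: 2.34e19 / 6.022e23 = 3.886e-5 mol.
Photon energy at 441 nm: hc/λ = (6.626e-34)(2.998e8)/(441e-9) = 4.504e-19 J.
Incident energy: 0.0200 kJ = 20.0 J.
Photons incident: 20.0 / 4.504e-19 = 4.440e19, i.e. 4.440e19/6.022e23 = 7.373e-5 mol.
Photons absorbed: 0.933 × 7.373e-5 = 6.879e-5 mol.
Φ = 3.886e-5 mol / 6.879e-5 mol photons = 0.565.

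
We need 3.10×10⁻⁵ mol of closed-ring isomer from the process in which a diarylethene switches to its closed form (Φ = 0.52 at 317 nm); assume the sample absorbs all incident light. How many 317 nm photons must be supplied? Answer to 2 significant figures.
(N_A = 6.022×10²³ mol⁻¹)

Photons that must be absorbed: 3.10×10⁻⁵ / 0.52 = 5.962×10⁻⁵ mol.
Photon count: 5.962×10⁻⁵ × 6.022×10²³ = 3.6×10¹⁹.

3.6×10¹⁹ photons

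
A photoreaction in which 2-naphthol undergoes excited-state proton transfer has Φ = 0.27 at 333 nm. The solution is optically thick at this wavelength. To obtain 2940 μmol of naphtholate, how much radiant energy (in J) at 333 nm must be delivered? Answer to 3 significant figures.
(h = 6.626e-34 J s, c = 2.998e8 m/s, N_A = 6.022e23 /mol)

Product: 2940 μmol = 0.00294 mol.
Photons that must be absorbed: 0.00294 / 0.27 = 0.01089 mol.
Photon energy: hc/λ = 5.965e-19 J; per mole, 3.592e5 J mol⁻¹.
Energy required: 0.01089 × 3.592e5 = 3910 J.

3910 J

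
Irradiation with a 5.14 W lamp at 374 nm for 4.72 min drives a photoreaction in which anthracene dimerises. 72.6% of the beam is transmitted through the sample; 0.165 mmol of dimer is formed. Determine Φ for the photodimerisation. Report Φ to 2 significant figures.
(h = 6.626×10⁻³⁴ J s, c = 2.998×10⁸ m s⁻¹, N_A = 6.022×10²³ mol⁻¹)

Φ = 0.13

Product: 0.165 mmol = 1.65×10⁻⁴ mol.
Photon energy at 374 nm: hc/λ = (6.626×10⁻³⁴)(2.998×10⁸)/(374×10⁻⁹) = 5.311×10⁻¹⁹ J.
Energy delivered: (5.14 W)(283.2 s) = 1456 J.
Photons incident: 1456 / 5.311×10⁻¹⁹ = 2.741×10²¹, i.e. 2.741×10²¹/6.022×10²³ = 0.004552 mol.
Fraction absorbed: 1 − 72.6/100 = 0.2740.
Photons absorbed: 0.2740 × 0.004552 = 0.001247 mol.
Φ = 1.65×10⁻⁴ mol / 0.001247 mol photons = 0.13.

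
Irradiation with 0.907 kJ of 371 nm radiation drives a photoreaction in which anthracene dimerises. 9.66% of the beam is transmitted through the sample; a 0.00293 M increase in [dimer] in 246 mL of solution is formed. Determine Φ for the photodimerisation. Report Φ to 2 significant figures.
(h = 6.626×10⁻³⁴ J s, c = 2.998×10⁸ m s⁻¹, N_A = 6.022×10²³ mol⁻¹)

Φ = 0.28

Product: (0.00293 M)(0.246 L) = 7.208×10⁻⁴ mol.
Photon energy at 371 nm: hc/λ = (6.626×10⁻³⁴)(2.998×10⁸)/(371×10⁻⁹) = 5.354×10⁻¹⁹ J.
Incident energy: 0.907 kJ = 907 J.
Photons incident: 907 / 5.354×10⁻¹⁹ = 1.694×10²¹, i.e. 1.694×10²¹/6.022×10²³ = 0.002813 mol.
Fraction absorbed: 1 − 9.66/100 = 0.9034.
Photons absorbed: 0.9034 × 0.002813 = 0.002541 mol.
Φ = 7.208×10⁻⁴ mol / 0.002541 mol photons = 0.28.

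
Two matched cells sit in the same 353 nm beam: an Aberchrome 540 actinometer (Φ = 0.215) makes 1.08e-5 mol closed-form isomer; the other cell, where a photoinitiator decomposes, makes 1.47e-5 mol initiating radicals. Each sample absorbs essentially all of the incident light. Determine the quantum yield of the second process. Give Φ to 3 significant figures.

Photons absorbed by the actinometer: 1.08e-5 / 0.215 = 5.023e-5 mol.
Φ(unknown) = 1.47e-5 / 5.023e-5 = 0.293.

Φ = 0.293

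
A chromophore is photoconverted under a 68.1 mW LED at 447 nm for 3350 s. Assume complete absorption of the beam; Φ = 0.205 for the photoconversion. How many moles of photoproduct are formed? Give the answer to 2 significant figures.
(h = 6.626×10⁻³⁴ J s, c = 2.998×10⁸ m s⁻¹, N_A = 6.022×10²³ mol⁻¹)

Photon energy at 447 nm: hc/λ = (6.626×10⁻³⁴)(2.998×10⁸)/(447×10⁻⁹) = 4.444×10⁻¹⁹ J.
Energy delivered: (68.1 mW)(3350 s) = 228.1 J.
Photons incident: 228.1 / 4.444×10⁻¹⁹ = 5.133×10²⁰, i.e. 5.133×10²⁰/6.022×10²³ = 8.524×10⁻⁴ mol.
Product: Φ × n_abs = 0.205 × 8.524×10⁻⁴ = 1.747×10⁻⁴ mol.

1.7×10⁻⁴ mol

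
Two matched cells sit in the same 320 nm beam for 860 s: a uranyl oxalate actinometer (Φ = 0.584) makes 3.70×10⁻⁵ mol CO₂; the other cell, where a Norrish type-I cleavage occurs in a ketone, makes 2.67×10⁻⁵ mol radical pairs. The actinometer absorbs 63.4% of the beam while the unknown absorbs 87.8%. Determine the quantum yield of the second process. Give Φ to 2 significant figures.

Φ = 0.30

Photons absorbed by the actinometer: 3.70×10⁻⁵ / 0.584 = 6.336×10⁻⁵ mol.
Incident flux: 6.336×10⁻⁵ / 0.634 = 9.994×10⁻⁵ einstein.
Absorbed by unknown: 0.878 × 9.994×10⁻⁵ = 8.775×10⁻⁵ mol.
Φ(unknown) = 2.67×10⁻⁵ / 8.775×10⁻⁵ = 0.30.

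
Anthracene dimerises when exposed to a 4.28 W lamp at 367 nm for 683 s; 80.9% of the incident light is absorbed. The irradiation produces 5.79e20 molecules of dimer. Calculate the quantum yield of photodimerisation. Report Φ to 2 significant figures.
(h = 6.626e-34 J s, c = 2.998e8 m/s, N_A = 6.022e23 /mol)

Product: 5.79e20 / 6.022e23 = 9.615e-4 mol.
Photon energy at 367 nm: hc/λ = (6.626e-34)(2.998e8)/(367e-9) = 5.413e-19 J.
Energy delivered: (4.28 W)(683 s) = 2923 J.
Photons incident: 2923 / 5.413e-19 = 5.400e21, i.e. 5.400e21/6.022e23 = 0.008967 mol.
Photons absorbed: 0.809 × 0.008967 = 0.007254 mol.
Φ = 9.615e-4 mol / 0.007254 mol photons = 0.13.

Φ = 0.13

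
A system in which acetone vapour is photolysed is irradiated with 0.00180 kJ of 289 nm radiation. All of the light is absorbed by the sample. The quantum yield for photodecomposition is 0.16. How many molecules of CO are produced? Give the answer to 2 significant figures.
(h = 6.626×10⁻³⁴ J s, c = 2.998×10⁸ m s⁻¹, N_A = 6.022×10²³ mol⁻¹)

Photon energy at 289 nm: hc/λ = (6.626×10⁻³⁴)(2.998×10⁸)/(289×10⁻⁹) = 6.874×10⁻¹⁹ J.
Incident energy: 0.00180 kJ = 1.80 J.
Photons incident: 1.80 / 6.874×10⁻¹⁹ = 2.619×10¹⁸, i.e. 2.619×10¹⁸/6.022×10²³ = 4.349×10⁻⁶ mol.
Product: Φ × n_abs = 0.16 × 4.349×10⁻⁶ = 6.958×10⁻⁷ mol.
As a count: 6.958×10⁻⁷ × 6.022×10²³ = 4.2×10¹⁷.

4.2×10¹⁷ molecules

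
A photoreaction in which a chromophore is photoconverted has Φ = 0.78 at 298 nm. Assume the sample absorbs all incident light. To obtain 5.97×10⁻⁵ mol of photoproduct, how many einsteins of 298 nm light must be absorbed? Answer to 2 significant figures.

7.7×10⁻⁵ einstein

Photons that must be absorbed: 5.97×10⁻⁵ / 0.78 = 7.654×10⁻⁵ mol.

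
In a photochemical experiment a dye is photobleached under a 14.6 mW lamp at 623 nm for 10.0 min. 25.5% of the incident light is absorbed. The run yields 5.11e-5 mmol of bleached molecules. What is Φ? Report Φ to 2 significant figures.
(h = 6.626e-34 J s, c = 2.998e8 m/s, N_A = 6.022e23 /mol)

Φ = 0.0044

Product: 5.11e-5 mmol = 5.11e-8 mol.
Photon energy at 623 nm: hc/λ = (6.626e-34)(2.998e8)/(623e-9) = 3.189e-19 J.
Energy delivered: (14.6 mW)(600 s) = 8.760 J.
Photons incident: 8.760 / 3.189e-19 = 2.747e19, i.e. 2.747e19/6.022e23 = 4.562e-5 mol.
Photons absorbed: 0.255 × 4.562e-5 = 1.163e-5 mol.
Φ = 5.11e-8 mol / 1.163e-5 mol photons = 0.0044.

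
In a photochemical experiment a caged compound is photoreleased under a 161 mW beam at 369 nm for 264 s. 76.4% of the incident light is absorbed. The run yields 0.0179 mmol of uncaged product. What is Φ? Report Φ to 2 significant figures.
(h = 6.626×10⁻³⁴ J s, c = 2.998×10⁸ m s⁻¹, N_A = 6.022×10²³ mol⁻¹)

Product: 0.0179 mmol = 1.79×10⁻⁵ mol.
Photon energy at 369 nm: hc/λ = (6.626×10⁻³⁴)(2.998×10⁸)/(369×10⁻⁹) = 5.383×10⁻¹⁹ J.
Energy delivered: (161 mW)(264 s) = 42.50 J.
Photons incident: 42.50 / 5.383×10⁻¹⁹ = 7.895×10¹⁹, i.e. 7.895×10¹⁹/6.022×10²³ = 1.311×10⁻⁴ mol.
Photons absorbed: 0.764 × 1.311×10⁻⁴ = 1.002×10⁻⁴ mol.
Φ = 1.79×10⁻⁵ mol / 1.002×10⁻⁴ mol photons = 0.18.

Φ = 0.18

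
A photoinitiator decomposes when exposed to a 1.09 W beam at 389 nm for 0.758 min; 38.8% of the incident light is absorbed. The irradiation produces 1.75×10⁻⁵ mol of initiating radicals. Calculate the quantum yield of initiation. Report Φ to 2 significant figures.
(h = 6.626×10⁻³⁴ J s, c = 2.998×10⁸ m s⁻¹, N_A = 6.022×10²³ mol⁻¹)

Φ = 0.28

Photon energy at 389 nm: hc/λ = (6.626×10⁻³⁴)(2.998×10⁸)/(389×10⁻⁹) = 5.107×10⁻¹⁹ J.
Energy delivered: (1.09 W)(45.48 s) = 49.57 J.
Photons incident: 49.57 / 5.107×10⁻¹⁹ = 9.706×10¹⁹, i.e. 9.706×10¹⁹/6.022×10²³ = 1.612×10⁻⁴ mol.
Photons absorbed: 0.388 × 1.612×10⁻⁴ = 6.255×10⁻⁵ mol.
Φ = 1.75×10⁻⁵ mol / 6.255×10⁻⁵ mol photons = 0.28.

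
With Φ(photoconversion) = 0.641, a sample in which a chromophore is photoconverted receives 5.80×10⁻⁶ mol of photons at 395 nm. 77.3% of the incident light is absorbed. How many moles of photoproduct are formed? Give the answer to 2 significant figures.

2.9×10⁻⁶ mol

Photons absorbed: 0.773 × 5.80×10⁻⁶ = 4.483×10⁻⁶ mol.
Product: Φ × n_abs = 0.641 × 4.483×10⁻⁶ = 2.874×10⁻⁶ mol.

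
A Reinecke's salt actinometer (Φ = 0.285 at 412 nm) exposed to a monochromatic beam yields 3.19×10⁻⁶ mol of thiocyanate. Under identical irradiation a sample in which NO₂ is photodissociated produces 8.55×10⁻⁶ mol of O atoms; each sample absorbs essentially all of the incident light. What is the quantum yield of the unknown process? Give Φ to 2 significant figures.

Φ = 0.76

Photons absorbed by the actinometer: 3.19×10⁻⁶ / 0.285 = 1.119×10⁻⁵ mol.
Φ(unknown) = 8.55×10⁻⁶ / 1.119×10⁻⁵ = 0.76.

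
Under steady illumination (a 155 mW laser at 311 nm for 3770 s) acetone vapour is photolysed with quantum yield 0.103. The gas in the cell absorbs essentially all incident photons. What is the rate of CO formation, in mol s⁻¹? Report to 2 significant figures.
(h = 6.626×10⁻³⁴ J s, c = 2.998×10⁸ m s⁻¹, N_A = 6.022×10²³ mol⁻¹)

4.2×10⁻⁸ mol s⁻¹

Photon energy at 311 nm: hc/λ = (6.626×10⁻³⁴)(2.998×10⁸)/(311×10⁻⁹) = 6.387×10⁻¹⁹ J.
Energy delivered: (155 mW)(3770 s) = 584.4 J.
Photons incident: 584.4 / 6.387×10⁻¹⁹ = 9.150×10²⁰, i.e. 9.150×10²⁰/6.022×10²³ = 0.001519 mol.
Product formed: 0.103 × 0.001519 = 1.565×10⁻⁴ mol.
Rate: 1.565×10⁻⁴ / 3770 s = 4.2×10⁻⁸ mol s⁻¹.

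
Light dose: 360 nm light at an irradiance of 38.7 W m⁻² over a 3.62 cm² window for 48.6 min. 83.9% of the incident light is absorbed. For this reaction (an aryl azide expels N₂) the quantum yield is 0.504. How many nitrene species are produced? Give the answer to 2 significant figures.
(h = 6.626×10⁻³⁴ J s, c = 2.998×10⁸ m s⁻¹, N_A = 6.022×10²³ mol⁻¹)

3.1×10¹⁹ species

Photon energy at 360 nm: hc/λ = (6.626×10⁻³⁴)(2.998×10⁸)/(360×10⁻⁹) = 5.518×10⁻¹⁹ J.
Energy delivered: (38.7 W m⁻²)(3.62×10⁻⁴ m²)(2916 s) = 40.85 J.
Photons incident: 40.85 / 5.518×10⁻¹⁹ = 7.403×10¹⁹, i.e. 7.403×10¹⁹/6.022×10²³ = 1.229×10⁻⁴ mol.
Photons absorbed: 0.839 × 1.229×10⁻⁴ = 1.031×10⁻⁴ mol.
Product: Φ × n_abs = 0.504 × 1.031×10⁻⁴ = 5.196×10⁻⁵ mol.
As a count: 5.196×10⁻⁵ × 6.022×10²³ = 3.1×10¹⁹.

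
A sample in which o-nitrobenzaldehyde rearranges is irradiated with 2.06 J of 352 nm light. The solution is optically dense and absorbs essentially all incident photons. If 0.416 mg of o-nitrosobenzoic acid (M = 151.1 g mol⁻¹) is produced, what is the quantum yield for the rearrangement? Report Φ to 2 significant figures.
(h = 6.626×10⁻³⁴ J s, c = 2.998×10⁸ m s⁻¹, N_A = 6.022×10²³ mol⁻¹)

Product: 0.416 mg / 151.1 g mol⁻¹ = 2.753×10⁻⁶ mol.
Photon energy at 352 nm: hc/λ = (6.626×10⁻³⁴)(2.998×10⁸)/(352×10⁻⁹) = 5.643×10⁻¹⁹ J.
Photons incident: 2.06 / 5.643×10⁻¹⁹ = 3.651×10¹⁸, i.e. 3.651×10¹⁸/6.022×10²³ = 6.063×10⁻⁶ mol.
Φ = 2.753×10⁻⁶ mol / 6.063×10⁻⁶ mol photons = 0.45.

Φ = 0.45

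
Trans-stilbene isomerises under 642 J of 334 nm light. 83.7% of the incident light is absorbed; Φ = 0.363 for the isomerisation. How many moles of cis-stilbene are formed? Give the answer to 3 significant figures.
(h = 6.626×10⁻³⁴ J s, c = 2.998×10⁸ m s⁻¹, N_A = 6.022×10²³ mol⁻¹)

5.45×10⁻⁴ mol

Photon energy at 334 nm: hc/λ = (6.626×10⁻³⁴)(2.998×10⁸)/(334×10⁻⁹) = 5.948×10⁻¹⁹ J.
Photons incident: 642 / 5.948×10⁻¹⁹ = 1.079×10²¹, i.e. 1.079×10²¹/6.022×10²³ = 0.001792 mol.
Photons absorbed: 0.837 × 0.001792 = 0.001500 mol.
Product: Φ × n_abs = 0.363 × 0.001500 = 5.445×10⁻⁴ mol.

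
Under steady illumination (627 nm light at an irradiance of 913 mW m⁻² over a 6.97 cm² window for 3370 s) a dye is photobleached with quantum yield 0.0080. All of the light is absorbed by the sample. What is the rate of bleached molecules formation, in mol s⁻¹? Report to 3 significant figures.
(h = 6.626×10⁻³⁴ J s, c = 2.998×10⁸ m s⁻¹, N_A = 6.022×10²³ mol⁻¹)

2.67×10⁻¹¹ mol s⁻¹

Photon energy at 627 nm: hc/λ = (6.626×10⁻³⁴)(2.998×10⁸)/(627×10⁻⁹) = 3.168×10⁻¹⁹ J.
Energy delivered: (913 mW m⁻²)(6.97×10⁻⁴ m²)(3370 s) = 2.145 J.
Photons incident: 2.145 / 3.168×10⁻¹⁹ = 6.771×10¹⁸, i.e. 6.771×10¹⁸/6.022×10²³ = 1.124×10⁻⁵ mol.
Product formed: 0.0080 × 1.124×10⁻⁵ = 8.992×10⁻⁸ mol.
Rate: 8.992×10⁻⁸ / 3370 s = 2.67×10⁻¹¹ mol s⁻¹.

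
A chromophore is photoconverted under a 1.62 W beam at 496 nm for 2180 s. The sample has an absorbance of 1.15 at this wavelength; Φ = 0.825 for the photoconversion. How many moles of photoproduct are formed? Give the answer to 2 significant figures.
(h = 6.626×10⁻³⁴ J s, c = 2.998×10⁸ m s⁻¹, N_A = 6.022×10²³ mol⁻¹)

0.011 mol

Photon energy at 496 nm: hc/λ = (6.626×10⁻³⁴)(2.998×10⁸)/(496×10⁻⁹) = 4.005×10⁻¹⁹ J.
Energy delivered: (1.62 W)(2180 s) = 3532 J.
Photons incident: 3532 / 4.005×10⁻¹⁹ = 8.819×10²¹, i.e. 8.819×10²¹/6.022×10²³ = 0.01464 mol.
Fraction absorbed: 1 − 10^(−1.15) = 0.9292.
Photons absorbed: 0.9292 × 0.01464 = 0.01360 mol.
Product: Φ × n_abs = 0.825 × 0.01360 = 0.01122 mol.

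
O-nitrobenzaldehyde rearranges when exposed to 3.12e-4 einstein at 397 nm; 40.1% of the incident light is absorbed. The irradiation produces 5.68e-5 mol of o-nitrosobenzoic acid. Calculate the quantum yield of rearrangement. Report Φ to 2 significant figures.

Photons absorbed: 0.401 × 3.12e-4 = 1.251e-4 mol.
Φ = 5.68e-5 mol / 1.251e-4 mol photons = 0.45.

Φ = 0.45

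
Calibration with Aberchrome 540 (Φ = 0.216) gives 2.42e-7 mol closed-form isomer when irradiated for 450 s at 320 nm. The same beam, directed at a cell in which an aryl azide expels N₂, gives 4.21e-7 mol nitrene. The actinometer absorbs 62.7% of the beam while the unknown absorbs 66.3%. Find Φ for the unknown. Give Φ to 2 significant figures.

Φ = 0.36

Photons absorbed by the actinometer: 2.42e-7 / 0.216 = 1.120e-6 mol.
Incident flux: 1.120e-6 / 0.627 = 1.786e-6 einstein.
Absorbed by unknown: 0.663 × 1.786e-6 = 1.184e-6 mol.
Φ(unknown) = 4.21e-7 / 1.184e-6 = 0.36.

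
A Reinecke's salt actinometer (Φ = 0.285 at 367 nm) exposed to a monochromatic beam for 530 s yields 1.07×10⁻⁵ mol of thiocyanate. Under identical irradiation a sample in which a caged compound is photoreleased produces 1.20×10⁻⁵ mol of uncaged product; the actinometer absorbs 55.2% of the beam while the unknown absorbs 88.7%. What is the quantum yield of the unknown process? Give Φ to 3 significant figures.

Photons absorbed by the actinometer: 1.07×10⁻⁵ / 0.285 = 3.754×10⁻⁵ mol.
Incident flux: 3.754×10⁻⁵ / 0.552 = 6.801×10⁻⁵ einstein.
Absorbed by unknown: 0.887 × 6.801×10⁻⁵ = 6.032×10⁻⁵ mol.
Φ(unknown) = 1.20×10⁻⁵ / 6.032×10⁻⁵ = 0.199.

Φ = 0.199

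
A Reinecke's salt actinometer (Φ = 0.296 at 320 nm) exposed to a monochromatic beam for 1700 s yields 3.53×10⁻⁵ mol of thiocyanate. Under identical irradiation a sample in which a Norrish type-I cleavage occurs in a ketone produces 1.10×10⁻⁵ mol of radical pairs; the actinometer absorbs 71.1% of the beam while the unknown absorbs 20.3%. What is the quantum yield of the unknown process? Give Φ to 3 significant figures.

Φ = 0.323

Photons absorbed by the actinometer: 3.53×10⁻⁵ / 0.296 = 1.193×10⁻⁴ mol.
Incident flux: 1.193×10⁻⁴ / 0.711 = 1.678×10⁻⁴ einstein.
Absorbed by unknown: 0.203 × 1.678×10⁻⁴ = 3.406×10⁻⁵ mol.
Φ(unknown) = 1.10×10⁻⁵ / 3.406×10⁻⁵ = 0.323.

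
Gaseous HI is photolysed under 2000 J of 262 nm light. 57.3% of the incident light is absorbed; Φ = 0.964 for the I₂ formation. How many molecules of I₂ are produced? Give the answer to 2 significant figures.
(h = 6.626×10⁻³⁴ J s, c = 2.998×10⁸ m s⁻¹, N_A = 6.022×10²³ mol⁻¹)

Photon energy at 262 nm: hc/λ = (6.626×10⁻³⁴)(2.998×10⁸)/(262×10⁻⁹) = 7.582×10⁻¹⁹ J.
Photons incident: 2000 / 7.582×10⁻¹⁹ = 2.638×10²¹, i.e. 2.638×10²¹/6.022×10²³ = 0.004381 mol.
Photons absorbed: 0.573 × 0.004381 = 0.002510 mol.
Product: Φ × n_abs = 0.964 × 0.002510 = 0.002420 mol.
As a count: 0.002420 × 6.022×10²³ = 1.5×10²¹.

1.5×10²¹ molecules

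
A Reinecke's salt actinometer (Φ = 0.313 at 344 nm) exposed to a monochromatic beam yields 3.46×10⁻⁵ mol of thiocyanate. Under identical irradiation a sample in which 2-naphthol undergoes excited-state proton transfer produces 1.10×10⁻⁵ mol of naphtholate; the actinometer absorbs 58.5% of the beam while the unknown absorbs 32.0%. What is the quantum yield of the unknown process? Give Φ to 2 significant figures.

Φ = 0.18

Photons absorbed by the actinometer: 3.46×10⁻⁵ / 0.313 = 1.105×10⁻⁴ mol.
Incident flux: 1.105×10⁻⁴ / 0.585 = 1.889×10⁻⁴ einstein.
Absorbed by unknown: 0.320 × 1.889×10⁻⁴ = 6.045×10⁻⁵ mol.
Φ(unknown) = 1.10×10⁻⁵ / 6.045×10⁻⁵ = 0.18.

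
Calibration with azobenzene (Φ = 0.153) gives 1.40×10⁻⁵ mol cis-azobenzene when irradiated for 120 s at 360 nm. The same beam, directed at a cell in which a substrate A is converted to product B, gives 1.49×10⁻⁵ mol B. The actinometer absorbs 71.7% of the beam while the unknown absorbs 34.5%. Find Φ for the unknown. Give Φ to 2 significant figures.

Φ = 0.34

Photons absorbed by the actinometer: 1.40×10⁻⁵ / 0.153 = 9.150×10⁻⁵ mol.
Incident flux: 9.150×10⁻⁵ / 0.717 = 1.276×10⁻⁴ einstein.
Absorbed by unknown: 0.345 × 1.276×10⁻⁴ = 4.402×10⁻⁵ mol.
Φ(unknown) = 1.49×10⁻⁵ / 4.402×10⁻⁵ = 0.34.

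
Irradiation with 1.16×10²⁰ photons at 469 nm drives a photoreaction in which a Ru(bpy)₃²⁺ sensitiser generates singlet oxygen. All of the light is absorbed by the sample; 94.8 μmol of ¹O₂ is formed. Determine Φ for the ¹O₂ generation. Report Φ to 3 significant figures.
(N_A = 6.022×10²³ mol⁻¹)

Φ = 0.492

Product: 94.8 μmol = 9.48×10⁻⁵ mol.
Moles of photons: 1.16×10²⁰ / 6.022×10²³ = 1.926×10⁻⁴ mol.
Φ = 9.48×10⁻⁵ mol / 1.926×10⁻⁴ mol photons = 0.492.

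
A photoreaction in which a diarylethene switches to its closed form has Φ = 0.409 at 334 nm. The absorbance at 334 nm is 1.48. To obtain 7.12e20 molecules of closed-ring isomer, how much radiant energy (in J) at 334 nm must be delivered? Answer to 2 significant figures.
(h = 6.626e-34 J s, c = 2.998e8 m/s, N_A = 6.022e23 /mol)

1100 J

Product: 7.12e20 / 6.022e23 = 0.001182 mol.
Photons that must be absorbed: 0.001182 / 0.409 = 0.002890 mol.
Fraction absorbed: 1 − 10^(−1.48) = 0.9669.
Incident photons needed: 0.002890 / 0.9669 = 0.002989 mol.
Photon energy: hc/λ = 5.948e-19 J; per mole, 3.582e5 J mol⁻¹.
Energy required: 0.002989 × 3.582e5 = 1100 J.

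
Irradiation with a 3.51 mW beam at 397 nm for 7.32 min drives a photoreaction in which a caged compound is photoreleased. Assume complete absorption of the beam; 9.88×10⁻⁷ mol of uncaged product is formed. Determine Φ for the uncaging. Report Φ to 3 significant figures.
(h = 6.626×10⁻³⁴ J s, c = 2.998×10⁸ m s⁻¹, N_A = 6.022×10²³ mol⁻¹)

Photon energy at 397 nm: hc/λ = (6.626×10⁻³⁴)(2.998×10⁸)/(397×10⁻⁹) = 5.004×10⁻¹⁹ J.
Energy delivered: (3.51 mW)(439.2 s) = 1.542 J.
Photons incident: 1.542 / 5.004×10⁻¹⁹ = 3.082×10¹⁸, i.e. 3.082×10¹⁸/6.022×10²³ = 5.118×10⁻⁶ mol.
Φ = 9.88×10⁻⁷ mol / 5.118×10⁻⁶ mol photons = 0.193.

Φ = 0.193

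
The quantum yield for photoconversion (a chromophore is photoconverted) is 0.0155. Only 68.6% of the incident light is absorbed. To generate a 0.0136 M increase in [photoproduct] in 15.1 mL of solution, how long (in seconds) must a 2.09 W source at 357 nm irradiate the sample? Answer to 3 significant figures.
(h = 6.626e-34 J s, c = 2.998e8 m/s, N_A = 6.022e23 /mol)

Product: (0.0136 M)(0.0151 L) = 2.054e-4 mol.
Photons that must be absorbed: 2.054e-4 / 0.0155 = 0.01325 mol.
Incident photons needed: 0.01325 / 0.686 = 0.01931 mol.
Photon energy: hc/λ = 5.564e-19 J; per mole, 3.351e5 J mol⁻¹.
Energy required: 0.01931 × 3.351e5 = 6471 J.
Time: 6471 J / 2.09 W = 3100 s.

t ≈ 3100 s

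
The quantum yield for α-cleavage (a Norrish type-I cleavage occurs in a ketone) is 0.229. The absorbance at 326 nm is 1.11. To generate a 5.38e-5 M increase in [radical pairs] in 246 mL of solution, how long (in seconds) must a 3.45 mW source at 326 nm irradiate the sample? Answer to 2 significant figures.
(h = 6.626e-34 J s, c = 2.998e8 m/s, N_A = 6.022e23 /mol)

t ≈ 6700 s

Product: (5.38e-5 M)(0.246 L) = 1.323e-5 mol.
Photons that must be absorbed: 1.323e-5 / 0.229 = 5.777e-5 mol.
Fraction absorbed: 1 − 10^(−1.11) = 0.9224.
Incident photons needed: 5.777e-5 / 0.9224 = 6.263e-5 mol.
Photon energy: hc/λ = 6.093e-19 J; per mole, 3.669e5 J mol⁻¹.
Energy required: 6.263e-5 × 3.669e5 = 22.98 J.
Time: 22.98 J / 0.00345 W = 6700 s.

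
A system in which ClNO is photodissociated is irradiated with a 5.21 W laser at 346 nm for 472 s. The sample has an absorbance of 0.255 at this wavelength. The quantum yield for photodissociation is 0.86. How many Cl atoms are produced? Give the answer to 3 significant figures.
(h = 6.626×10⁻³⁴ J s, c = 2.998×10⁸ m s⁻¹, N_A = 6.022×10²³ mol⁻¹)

1.64×10²¹ atoms

Photon energy at 346 nm: hc/λ = (6.626×10⁻³⁴)(2.998×10⁸)/(346×10⁻⁹) = 5.741×10⁻¹⁹ J.
Energy delivered: (5.21 W)(472 s) = 2459 J.
Photons incident: 2459 / 5.741×10⁻¹⁹ = 4.283×10²¹, i.e. 4.283×10²¹/6.022×10²³ = 0.007112 mol.
Fraction absorbed: 1 − 10^(−0.255) = 0.4441.
Photons absorbed: 0.4441 × 0.007112 = 0.003158 mol.
Product: Φ × n_abs = 0.86 × 0.003158 = 0.002716 mol.
As a count: 0.002716 × 6.022×10²³ = 1.64×10²¹.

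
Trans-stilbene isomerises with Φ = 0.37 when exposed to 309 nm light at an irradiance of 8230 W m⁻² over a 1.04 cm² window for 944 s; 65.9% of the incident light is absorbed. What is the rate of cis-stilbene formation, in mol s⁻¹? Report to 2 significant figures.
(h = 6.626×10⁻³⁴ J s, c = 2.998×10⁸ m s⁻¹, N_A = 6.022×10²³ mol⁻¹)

5.4×10⁻⁷ mol s⁻¹

Photon energy at 309 nm: hc/λ = (6.626×10⁻³⁴)(2.998×10⁸)/(309×10⁻⁹) = 6.429×10⁻¹⁹ J.
Energy delivered: (8230 W m⁻²)(1.04×10⁻⁴ m²)(944 s) = 808.0 J.
Photons incident: 808.0 / 6.429×10⁻¹⁹ = 1.257×10²¹, i.e. 1.257×10²¹/6.022×10²³ = 0.002087 mol.
Photons absorbed: 0.659 × 0.002087 = 0.001375 mol.
Product formed: 0.37 × 0.001375 = 5.088×10⁻⁴ mol.
Rate: 5.088×10⁻⁴ / 944 s = 5.4×10⁻⁷ mol s⁻¹.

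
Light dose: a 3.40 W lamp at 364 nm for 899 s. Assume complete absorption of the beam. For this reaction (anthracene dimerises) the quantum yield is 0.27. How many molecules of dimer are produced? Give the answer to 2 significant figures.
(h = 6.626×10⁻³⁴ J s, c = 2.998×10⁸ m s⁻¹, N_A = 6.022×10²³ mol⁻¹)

1.5×10²¹ molecules

Photon energy at 364 nm: hc/λ = (6.626×10⁻³⁴)(2.998×10⁸)/(364×10⁻⁹) = 5.457×10⁻¹⁹ J.
Energy delivered: (3.40 W)(899 s) = 3057 J.
Photons incident: 3057 / 5.457×10⁻¹⁹ = 5.602×10²¹, i.e. 5.602×10²¹/6.022×10²³ = 0.009303 mol.
Product: Φ × n_abs = 0.27 × 0.009303 = 0.002512 mol.
As a count: 0.002512 × 6.022×10²³ = 1.5×10²¹.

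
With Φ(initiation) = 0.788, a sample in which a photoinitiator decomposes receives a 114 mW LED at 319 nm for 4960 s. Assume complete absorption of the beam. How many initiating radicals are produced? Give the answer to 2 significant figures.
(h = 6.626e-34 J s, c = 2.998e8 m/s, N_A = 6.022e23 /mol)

Photon energy at 319 nm: hc/λ = (6.626e-34)(2.998e8)/(319e-9) = 6.227e-19 J.
Energy delivered: (114 mW)(4960 s) = 565.4 J.
Photons incident: 565.4 / 6.227e-19 = 9.080e20, i.e. 9.080e20/6.022e23 = 0.001508 mol.
Product: Φ × n_abs = 0.788 × 0.001508 = 0.001188 mol.
As a count: 0.001188 × 6.022e23 = 7.2e20.

7.2e20 initiating radicals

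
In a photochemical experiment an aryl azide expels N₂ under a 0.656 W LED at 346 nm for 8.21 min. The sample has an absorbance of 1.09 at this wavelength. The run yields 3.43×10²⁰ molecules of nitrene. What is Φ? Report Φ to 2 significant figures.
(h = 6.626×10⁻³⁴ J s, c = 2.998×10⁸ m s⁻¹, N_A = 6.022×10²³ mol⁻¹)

Φ = 0.66

Product: 3.43×10²⁰ / 6.022×10²³ = 5.696×10⁻⁴ mol.
Photon energy at 346 nm: hc/λ = (6.626×10⁻³⁴)(2.998×10⁸)/(346×10⁻⁹) = 5.741×10⁻¹⁹ J.
Energy delivered: (0.656 W)(492.6 s) = 323.1 J.
Photons incident: 323.1 / 5.741×10⁻¹⁹ = 5.628×10²⁰, i.e. 5.628×10²⁰/6.022×10²³ = 9.346×10⁻⁴ mol.
Fraction absorbed: 1 − 10^(−1.09) = 0.9187.
Photons absorbed: 0.9187 × 9.346×10⁻⁴ = 8.586×10⁻⁴ mol.
Φ = 5.696×10⁻⁴ mol / 8.586×10⁻⁴ mol photons = 0.66.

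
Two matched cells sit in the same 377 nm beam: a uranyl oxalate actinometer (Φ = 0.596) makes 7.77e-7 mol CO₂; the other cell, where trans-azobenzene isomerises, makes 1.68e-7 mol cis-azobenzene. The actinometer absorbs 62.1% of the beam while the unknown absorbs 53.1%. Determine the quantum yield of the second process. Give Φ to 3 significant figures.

Photons absorbed by the actinometer: 7.77e-7 / 0.596 = 1.304e-6 mol.
Incident flux: 1.304e-6 / 0.621 = 2.100e-6 einstein.
Absorbed by unknown: 0.531 × 2.100e-6 = 1.115e-6 mol.
Φ(unknown) = 1.68e-7 / 1.115e-6 = 0.151.

Φ = 0.151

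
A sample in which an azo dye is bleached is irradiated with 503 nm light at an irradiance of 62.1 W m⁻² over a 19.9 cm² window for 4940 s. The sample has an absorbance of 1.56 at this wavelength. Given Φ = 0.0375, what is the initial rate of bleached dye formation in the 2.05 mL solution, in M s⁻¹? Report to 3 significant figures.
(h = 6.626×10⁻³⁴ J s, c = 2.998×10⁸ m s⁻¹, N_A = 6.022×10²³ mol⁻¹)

Photon energy at 503 nm: hc/λ = (6.626×10⁻³⁴)(2.998×10⁸)/(503×10⁻⁹) = 3.949×10⁻¹⁹ J.
Energy delivered: (62.1 W m⁻²)(19.9×10⁻⁴ m²)(4940 s) = 610.5 J.
Photons incident: 610.5 / 3.949×10⁻¹⁹ = 1.546×10²¹, i.e. 1.546×10²¹/6.022×10²³ = 0.002567 mol.
Fraction absorbed: 1 − 10^(−1.56) = 0.9725.
Photons absorbed: 0.9725 × 0.002567 = 0.002496 mol.
Product formed: 0.0375 × 0.002496 = 9.360×10⁻⁵ mol.
Rate: 9.360×10⁻⁵ mol / (4940 s × 0.00205 L) = 9.24×10⁻⁶ M s⁻¹.

9.24×10⁻⁶ M s⁻¹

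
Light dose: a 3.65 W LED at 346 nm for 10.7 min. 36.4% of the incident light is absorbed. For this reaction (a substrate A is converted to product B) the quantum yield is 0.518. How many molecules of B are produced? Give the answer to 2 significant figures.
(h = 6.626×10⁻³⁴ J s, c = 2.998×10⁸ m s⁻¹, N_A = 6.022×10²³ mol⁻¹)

Photon energy at 346 nm: hc/λ = (6.626×10⁻³⁴)(2.998×10⁸)/(346×10⁻⁹) = 5.741×10⁻¹⁹ J.
Energy delivered: (3.65 W)(642 s) = 2343 J.
Photons incident: 2343 / 5.741×10⁻¹⁹ = 4.081×10²¹, i.e. 4.081×10²¹/6.022×10²³ = 0.006777 mol.
Photons absorbed: 0.364 × 0.006777 = 0.002467 mol.
Product: Φ × n_abs = 0.518 × 0.002467 = 0.001278 mol.
As a count: 0.001278 × 6.022×10²³ = 7.7×10²⁰.

7.7×10²⁰ molecules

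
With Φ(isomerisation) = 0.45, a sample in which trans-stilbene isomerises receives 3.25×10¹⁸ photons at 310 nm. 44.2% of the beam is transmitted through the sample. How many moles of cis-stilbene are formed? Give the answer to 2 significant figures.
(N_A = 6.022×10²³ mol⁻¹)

Moles of photons: 3.25×10¹⁸ / 6.022×10²³ = 5.397×10⁻⁶ mol.
Fraction absorbed: 1 − 44.2/100 = 0.5580.
Photons absorbed: 0.5580 × 5.397×10⁻⁶ = 3.012×10⁻⁶ mol.
Product: Φ × n_abs = 0.45 × 3.012×10⁻⁶ = 1.355×10⁻⁶ mol.

1.4×10⁻⁶ mol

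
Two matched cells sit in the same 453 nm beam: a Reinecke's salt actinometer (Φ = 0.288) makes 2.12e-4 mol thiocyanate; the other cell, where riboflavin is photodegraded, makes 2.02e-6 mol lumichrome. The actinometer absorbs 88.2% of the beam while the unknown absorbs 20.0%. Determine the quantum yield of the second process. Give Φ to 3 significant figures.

Photons absorbed by the actinometer: 2.12e-4 / 0.288 = 7.361e-4 mol.
Incident flux: 7.361e-4 / 0.882 = 8.346e-4 einstein.
Absorbed by unknown: 0.200 × 8.346e-4 = 1.669e-4 mol.
Φ(unknown) = 2.02e-6 / 1.669e-4 = 0.0121.

Φ = 0.0121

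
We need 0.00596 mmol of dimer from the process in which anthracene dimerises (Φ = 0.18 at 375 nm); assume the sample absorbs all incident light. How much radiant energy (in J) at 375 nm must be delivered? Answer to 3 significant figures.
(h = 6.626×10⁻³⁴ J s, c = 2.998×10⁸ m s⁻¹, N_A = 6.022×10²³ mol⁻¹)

Product: 0.00596 mmol = 5.96×10⁻⁶ mol.
Photons that must be absorbed: 5.96×10⁻⁶ / 0.18 = 3.311×10⁻⁵ mol.
Photon energy: hc/λ = 5.297×10⁻¹⁹ J; per mole, 3.190×10⁵ J mol⁻¹.
Energy required: 3.311×10⁻⁵ × 3.190×10⁵ = 10.6 J.

10.6 J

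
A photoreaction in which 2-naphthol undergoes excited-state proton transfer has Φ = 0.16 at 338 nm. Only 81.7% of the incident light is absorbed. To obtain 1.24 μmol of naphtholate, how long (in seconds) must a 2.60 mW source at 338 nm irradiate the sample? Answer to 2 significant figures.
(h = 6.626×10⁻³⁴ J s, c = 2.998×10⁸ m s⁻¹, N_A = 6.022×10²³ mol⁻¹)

t ≈ 1300 s

Product: 1.24 μmol = 1.24×10⁻⁶ mol.
Photons that must be absorbed: 1.24×10⁻⁶ / 0.16 = 7.750×10⁻⁶ mol.
Incident photons needed: 7.750×10⁻⁶ / 0.817 = 9.486×10⁻⁶ mol.
Photon energy: hc/λ = 5.877×10⁻¹⁹ J; per mole, 3.539×10⁵ J mol⁻¹.
Energy required: 9.486×10⁻⁶ × 3.539×10⁵ = 3.357 J.
Time: 3.357 J / 0.0026 W = 1300 s.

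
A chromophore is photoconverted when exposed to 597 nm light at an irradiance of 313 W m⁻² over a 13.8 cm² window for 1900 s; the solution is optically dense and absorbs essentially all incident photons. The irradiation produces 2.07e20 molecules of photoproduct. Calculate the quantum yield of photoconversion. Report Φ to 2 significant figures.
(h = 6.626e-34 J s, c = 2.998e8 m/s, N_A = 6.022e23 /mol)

Product: 2.07e20 / 6.022e23 = 3.437e-4 mol.
Photon energy at 597 nm: hc/λ = (6.626e-34)(2.998e8)/(597e-9) = 3.327e-19 J.
Energy delivered: (313 W m⁻²)(13.8e-4 m²)(1900 s) = 820.7 J.
Photons incident: 820.7 / 3.327e-19 = 2.467e21, i.e. 2.467e21/6.022e23 = 0.004097 mol.
Φ = 3.437e-4 mol / 0.004097 mol photons = 0.084.

Φ = 0.084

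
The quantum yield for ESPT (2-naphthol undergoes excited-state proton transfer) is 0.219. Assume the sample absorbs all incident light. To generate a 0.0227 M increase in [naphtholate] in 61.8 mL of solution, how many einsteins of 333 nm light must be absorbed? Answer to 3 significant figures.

0.00641 einstein

Product: (0.0227 M)(0.0618 L) = 0.001403 mol.
Photons that must be absorbed: 0.001403 / 0.219 = 0.006406 mol.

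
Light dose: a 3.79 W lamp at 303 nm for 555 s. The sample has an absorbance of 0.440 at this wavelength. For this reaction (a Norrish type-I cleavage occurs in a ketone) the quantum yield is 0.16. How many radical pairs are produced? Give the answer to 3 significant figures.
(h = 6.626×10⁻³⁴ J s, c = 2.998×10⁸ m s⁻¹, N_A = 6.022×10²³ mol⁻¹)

3.27×10²⁰ radical pairs

Photon energy at 303 nm: hc/λ = (6.626×10⁻³⁴)(2.998×10⁸)/(303×10⁻⁹) = 6.556×10⁻¹⁹ J.
Energy delivered: (3.79 W)(555 s) = 2103 J.
Photons incident: 2103 / 6.556×10⁻¹⁹ = 3.208×10²¹, i.e. 3.208×10²¹/6.022×10²³ = 0.005327 mol.
Fraction absorbed: 1 − 10^(−0.440) = 0.6369.
Photons absorbed: 0.6369 × 0.005327 = 0.003393 mol.
Product: Φ × n_abs = 0.16 × 0.003393 = 5.429×10⁻⁴ mol.
As a count: 5.429×10⁻⁴ × 6.022×10²³ = 3.27×10²⁰.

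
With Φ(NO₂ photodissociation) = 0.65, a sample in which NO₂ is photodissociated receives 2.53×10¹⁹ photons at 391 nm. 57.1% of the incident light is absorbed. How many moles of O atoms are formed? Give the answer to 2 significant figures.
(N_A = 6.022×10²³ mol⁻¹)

Moles of photons: 2.53×10¹⁹ / 6.022×10²³ = 4.201×10⁻⁵ mol.
Photons absorbed: 0.571 × 4.201×10⁻⁵ = 2.399×10⁻⁵ mol.
Product: Φ × n_abs = 0.65 × 2.399×10⁻⁵ = 1.559×10⁻⁵ mol.

1.6×10⁻⁵ mol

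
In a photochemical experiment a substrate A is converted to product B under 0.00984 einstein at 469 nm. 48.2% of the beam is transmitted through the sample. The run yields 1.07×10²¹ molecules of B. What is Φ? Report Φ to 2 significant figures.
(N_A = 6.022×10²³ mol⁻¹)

Φ = 0.35

Product: 1.07×10²¹ / 6.022×10²³ = 0.001777 mol.
Fraction absorbed: 1 − 48.2/100 = 0.5180.
Photons absorbed: 0.5180 × 0.00984 = 0.005097 mol.
Φ = 0.001777 mol / 0.005097 mol photons = 0.35.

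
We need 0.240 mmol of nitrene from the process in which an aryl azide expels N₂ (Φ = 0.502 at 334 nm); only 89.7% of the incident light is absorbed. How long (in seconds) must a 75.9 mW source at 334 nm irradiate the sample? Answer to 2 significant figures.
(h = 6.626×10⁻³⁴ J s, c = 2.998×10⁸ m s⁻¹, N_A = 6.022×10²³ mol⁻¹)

t ≈ 2500 s

Product: 0.240 mmol = 2.40×10⁻⁴ mol.
Photons that must be absorbed: 2.40×10⁻⁴ / 0.502 = 4.781×10⁻⁴ mol.
Incident photons needed: 4.781×10⁻⁴ / 0.897 = 5.330×10⁻⁴ mol.
Photon energy: hc/λ = 5.948×10⁻¹⁹ J; per mole, 3.582×10⁵ J mol⁻¹.
Energy required: 5.330×10⁻⁴ × 3.582×10⁵ = 190.9 J.
Time: 190.9 J / 0.0759 W = 2500 s.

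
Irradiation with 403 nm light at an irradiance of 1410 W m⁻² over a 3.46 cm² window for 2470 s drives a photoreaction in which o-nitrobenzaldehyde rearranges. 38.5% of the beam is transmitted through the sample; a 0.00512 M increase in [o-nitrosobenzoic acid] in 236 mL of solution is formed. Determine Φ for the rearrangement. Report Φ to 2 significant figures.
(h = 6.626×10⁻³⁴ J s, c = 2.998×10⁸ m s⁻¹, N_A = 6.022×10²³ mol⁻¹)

Product: (0.00512 M)(0.236 L) = 0.001208 mol.
Photon energy at 403 nm: hc/λ = (6.626×10⁻³⁴)(2.998×10⁸)/(403×10⁻⁹) = 4.929×10⁻¹⁹ J.
Energy delivered: (1410 W m⁻²)(3.46×10⁻⁴ m²)(2470 s) = 1205 J.
Photons incident: 1205 / 4.929×10⁻¹⁹ = 2.445×10²¹, i.e. 2.445×10²¹/6.022×10²³ = 0.004060 mol.
Fraction absorbed: 1 − 38.5/100 = 0.6150.
Photons absorbed: 0.6150 × 0.004060 = 0.002497 mol.
Φ = 0.001208 mol / 0.002497 mol photons = 0.48.

Φ = 0.48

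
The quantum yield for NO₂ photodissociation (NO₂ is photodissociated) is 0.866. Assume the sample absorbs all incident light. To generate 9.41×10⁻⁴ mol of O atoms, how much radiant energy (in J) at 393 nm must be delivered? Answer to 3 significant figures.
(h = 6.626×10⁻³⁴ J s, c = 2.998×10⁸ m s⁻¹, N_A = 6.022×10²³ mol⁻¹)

331 J

Photons that must be absorbed: 9.41×10⁻⁴ / 0.866 = 0.001087 mol.
Photon energy: hc/λ = 5.055×10⁻¹⁹ J; per mole, 3.044×10⁵ J mol⁻¹.
Energy required: 0.001087 × 3.044×10⁵ = 331 J.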